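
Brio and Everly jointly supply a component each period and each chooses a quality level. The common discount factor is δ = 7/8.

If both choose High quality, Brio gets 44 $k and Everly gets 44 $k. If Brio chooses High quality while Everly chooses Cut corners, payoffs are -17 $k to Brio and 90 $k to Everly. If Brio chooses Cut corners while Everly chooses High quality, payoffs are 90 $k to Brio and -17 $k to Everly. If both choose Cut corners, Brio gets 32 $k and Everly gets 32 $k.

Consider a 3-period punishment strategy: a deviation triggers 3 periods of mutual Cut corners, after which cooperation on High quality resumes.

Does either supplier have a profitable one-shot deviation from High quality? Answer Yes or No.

A one-shot deviation gives 90 now, then 32 for 3 periods, then back to 44.
Gain from deviating: (90−44) today; loss: (44−32) in each of the next 3 periods.
No-deviation condition: (44−32)(δ+…+δ^3) ≥ 90−44, i.e. δ+…+δ^3 ≥ 23/6.
At δ = 7/8: δ+…+δ^3 = 2.3105 < 3.8333.
So cooperation is not sustainable.

Yes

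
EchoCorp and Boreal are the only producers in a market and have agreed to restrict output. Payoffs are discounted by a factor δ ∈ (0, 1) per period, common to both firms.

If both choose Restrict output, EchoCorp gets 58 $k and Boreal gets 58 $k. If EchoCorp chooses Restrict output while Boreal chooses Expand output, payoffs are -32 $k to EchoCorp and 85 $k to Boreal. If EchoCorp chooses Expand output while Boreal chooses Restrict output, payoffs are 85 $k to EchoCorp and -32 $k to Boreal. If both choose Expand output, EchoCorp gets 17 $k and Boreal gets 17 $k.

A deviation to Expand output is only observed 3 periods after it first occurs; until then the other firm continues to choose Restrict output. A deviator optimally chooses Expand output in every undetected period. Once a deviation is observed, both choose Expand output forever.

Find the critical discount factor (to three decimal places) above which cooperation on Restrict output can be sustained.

Deviating for the 3 undetected periods gains 85−58 = 27 per period over cooperation, then loses 58−17 = 41 per period forever once punishment starts.
Gain: 27(1 + δ + … + δ^2); loss: 41·δ^3/(1−δ).
No profitable deviation ⇔ 27(1−δ^3) ≤ 41·δ^3, i.e. δ^3 ≥ 27/(27+41) = 27/68.
Hence δ ≥ (27/68)^(1/3) ≈ 0.735.

0.735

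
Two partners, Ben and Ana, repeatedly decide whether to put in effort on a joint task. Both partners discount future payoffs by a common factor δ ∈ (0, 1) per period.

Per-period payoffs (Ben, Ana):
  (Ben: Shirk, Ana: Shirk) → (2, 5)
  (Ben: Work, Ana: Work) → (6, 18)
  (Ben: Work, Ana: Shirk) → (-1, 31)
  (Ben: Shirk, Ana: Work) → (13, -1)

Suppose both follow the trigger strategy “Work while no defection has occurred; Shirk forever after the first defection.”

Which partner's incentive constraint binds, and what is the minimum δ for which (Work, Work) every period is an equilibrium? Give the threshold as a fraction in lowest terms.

For Ben: deviation gain 13−6 = 7, per-period punishment loss 6−2 = 4. IC gives δ ≥ 7/11.
For Ana: gain 13, loss 13 per period, so δ ≥ 13/26 = 1/2.
The tighter constraint is Ben's, so cooperation needs δ ≥ 7/11.

Ben; δ ≥ 7/11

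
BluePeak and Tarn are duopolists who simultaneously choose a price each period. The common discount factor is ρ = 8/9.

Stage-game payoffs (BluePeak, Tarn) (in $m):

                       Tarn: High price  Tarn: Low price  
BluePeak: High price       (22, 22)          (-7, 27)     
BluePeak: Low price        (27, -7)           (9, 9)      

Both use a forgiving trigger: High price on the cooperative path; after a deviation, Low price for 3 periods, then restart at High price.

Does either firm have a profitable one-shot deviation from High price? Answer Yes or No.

No

Comparing payoff streams over the 4 periods until play realigns: cooperate → 22(1+ρ+…+ρ^3); deviate → 27 + 9(ρ+…+ρ^3).
Cooperation is sustained iff (22−9)(ρ+…+ρ^3) ≥ 27−22.
ρ+…+ρ^3 = 8/9·(1−(8/9)^3)/(1−8/9) = 2.3813, and (27−22)/(22−9) = 0.3846.
2.3813 ≥ 0.3846, so cooperation is sustainable.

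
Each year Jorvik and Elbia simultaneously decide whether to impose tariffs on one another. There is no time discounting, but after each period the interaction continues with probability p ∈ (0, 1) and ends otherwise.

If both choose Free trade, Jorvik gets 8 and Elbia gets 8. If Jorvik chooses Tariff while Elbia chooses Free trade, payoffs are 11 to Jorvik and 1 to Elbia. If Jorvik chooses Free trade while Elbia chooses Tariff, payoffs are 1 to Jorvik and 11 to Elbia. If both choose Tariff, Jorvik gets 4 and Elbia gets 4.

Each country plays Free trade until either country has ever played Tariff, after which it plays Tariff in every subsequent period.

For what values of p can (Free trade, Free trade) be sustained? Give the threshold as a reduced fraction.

3/7

With no time discounting, the continuation probability p plays the role of the discount factor.
Grim-trigger IC: 8/(1−p) ≥ 11 + 4p/(1−p) ⇒ p ≥ (11−8)/(11−4) = 3/7.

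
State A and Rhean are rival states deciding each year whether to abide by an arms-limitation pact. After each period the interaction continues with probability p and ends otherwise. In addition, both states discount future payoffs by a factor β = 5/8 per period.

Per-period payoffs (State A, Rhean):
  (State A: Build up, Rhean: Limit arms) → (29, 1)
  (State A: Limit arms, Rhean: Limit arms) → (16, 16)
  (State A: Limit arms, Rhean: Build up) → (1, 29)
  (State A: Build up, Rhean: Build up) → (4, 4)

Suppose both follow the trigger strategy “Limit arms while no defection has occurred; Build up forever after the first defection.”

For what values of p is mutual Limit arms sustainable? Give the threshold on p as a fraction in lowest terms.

104/125

With continuation probability p and discount β, the effective per-period discount factor is βp.
Grim-trigger IC: βp ≥ (29−16)/(29−4) = 13/25.
So p ≥ (13/25)/(5/8) = 104/125.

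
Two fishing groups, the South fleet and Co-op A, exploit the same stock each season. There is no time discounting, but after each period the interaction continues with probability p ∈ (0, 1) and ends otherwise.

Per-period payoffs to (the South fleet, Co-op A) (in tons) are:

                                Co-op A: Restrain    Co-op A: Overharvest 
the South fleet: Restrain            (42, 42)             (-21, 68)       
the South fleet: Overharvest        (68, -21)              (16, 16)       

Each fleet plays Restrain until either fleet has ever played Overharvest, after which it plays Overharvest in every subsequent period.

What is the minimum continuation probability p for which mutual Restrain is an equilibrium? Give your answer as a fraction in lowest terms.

Expected cooperation value is 42 + p·42 + p²·42 + … = 42/(1−p); deviation gives 68 + p·16/(1−p).
42 ≥ 68(1−p) + 16p ⇒ 52p ≥ 26 ⇒ p ≥ 26/52 = 1/2.

1/2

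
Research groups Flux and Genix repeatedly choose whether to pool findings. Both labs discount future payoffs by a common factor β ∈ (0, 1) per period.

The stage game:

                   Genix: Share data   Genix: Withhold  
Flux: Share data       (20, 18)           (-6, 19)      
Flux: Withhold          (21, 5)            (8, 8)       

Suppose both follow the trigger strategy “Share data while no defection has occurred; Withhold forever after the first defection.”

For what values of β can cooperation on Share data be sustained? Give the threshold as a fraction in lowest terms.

Flux's threshold: (21−20)/(21−8) = 1/13.
Genix's threshold: (19−18)/(19−8) = 1/11.
1/13 < 1/11, so Genix binds and β* = 1/11.

1/11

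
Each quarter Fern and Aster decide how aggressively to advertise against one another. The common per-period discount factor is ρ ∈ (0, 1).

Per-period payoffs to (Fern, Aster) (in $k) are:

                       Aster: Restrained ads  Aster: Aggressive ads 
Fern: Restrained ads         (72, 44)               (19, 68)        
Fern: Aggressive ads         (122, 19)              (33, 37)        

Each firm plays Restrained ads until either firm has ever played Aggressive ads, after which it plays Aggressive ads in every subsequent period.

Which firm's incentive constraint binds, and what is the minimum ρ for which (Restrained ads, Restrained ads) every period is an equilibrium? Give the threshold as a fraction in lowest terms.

Aster; ρ ≥ 24/31

Fern: cooperation gives 72 each period; deviation gives 122 once then 33 forever.
  72/(1−ρ) ≥ 122 + 33ρ/(1−ρ) ⇒ ρ ≥ 50/89.
Aster: cooperation gives 44 each period; deviation gives 68 once then 37 forever.
  ρ ≥ 24/31.
Both must hold, so the binding constraint is Aster's: ρ ≥ 24/31.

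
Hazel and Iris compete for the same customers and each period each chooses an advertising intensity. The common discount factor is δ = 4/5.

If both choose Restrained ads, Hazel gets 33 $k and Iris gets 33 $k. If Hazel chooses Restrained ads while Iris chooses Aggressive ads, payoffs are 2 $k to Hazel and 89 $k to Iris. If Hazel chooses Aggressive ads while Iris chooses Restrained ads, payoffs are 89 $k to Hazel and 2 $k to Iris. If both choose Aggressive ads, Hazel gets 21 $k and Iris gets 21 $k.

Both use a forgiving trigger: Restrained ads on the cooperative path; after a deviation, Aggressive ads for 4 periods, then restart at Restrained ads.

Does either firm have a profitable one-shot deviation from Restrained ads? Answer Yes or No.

A one-shot deviation gives 89 now, then 21 for 4 periods, then back to 33.
Gain from deviating: (89−33) today; loss: (33−21) in each of the next 4 periods.
No-deviation condition: (33−21)(δ+…+δ^4) ≥ 89−33, i.e. δ+…+δ^4 ≥ 14/3.
At δ = 4/5: δ+…+δ^4 = 2.3616 < 4.6667.
So cooperation is not sustainable.

Yes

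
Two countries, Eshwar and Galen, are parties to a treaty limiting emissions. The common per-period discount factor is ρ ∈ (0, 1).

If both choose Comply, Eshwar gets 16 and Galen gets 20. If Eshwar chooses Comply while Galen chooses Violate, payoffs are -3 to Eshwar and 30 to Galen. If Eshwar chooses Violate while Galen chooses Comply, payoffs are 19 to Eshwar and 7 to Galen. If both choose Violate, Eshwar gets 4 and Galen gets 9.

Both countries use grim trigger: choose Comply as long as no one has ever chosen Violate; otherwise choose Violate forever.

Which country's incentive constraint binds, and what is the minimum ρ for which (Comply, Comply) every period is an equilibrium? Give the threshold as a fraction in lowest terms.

Eshwar: cooperation gives 16 each period; deviation gives 19 once then 4 forever.
  16/(1−ρ) ≥ 19 + 4ρ/(1−ρ) ⇒ ρ ≥ 3/15 = 1/5.
Galen: cooperation gives 20 each period; deviation gives 30 once then 9 forever.
  ρ ≥ 10/21.
Both must hold, so the binding constraint is Galen's: ρ ≥ 10/21.

Galen; ρ ≥ 10/21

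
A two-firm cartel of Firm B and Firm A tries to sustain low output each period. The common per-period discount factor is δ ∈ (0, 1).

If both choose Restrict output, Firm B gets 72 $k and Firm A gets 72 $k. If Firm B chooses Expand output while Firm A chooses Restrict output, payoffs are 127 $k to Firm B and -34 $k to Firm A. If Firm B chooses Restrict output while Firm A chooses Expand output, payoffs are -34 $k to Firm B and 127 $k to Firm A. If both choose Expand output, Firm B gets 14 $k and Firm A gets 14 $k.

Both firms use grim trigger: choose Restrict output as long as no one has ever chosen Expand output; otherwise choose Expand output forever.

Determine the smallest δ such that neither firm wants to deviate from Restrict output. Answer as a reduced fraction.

55/113

Cooperation forever yields 72 each period: 72/(1−δ).
Deviating yields 127 once, then 14 forever: 127 + 14δ/(1−δ).
No profitable deviation requires 72/(1−δ) ≥ 127 + 14δ/(1−δ).
Multiplying by (1−δ): 72 ≥ 127(1−δ) + 14δ = 127 − 113δ.
So 113δ ≥ 55, i.e. δ ≥ 55/113.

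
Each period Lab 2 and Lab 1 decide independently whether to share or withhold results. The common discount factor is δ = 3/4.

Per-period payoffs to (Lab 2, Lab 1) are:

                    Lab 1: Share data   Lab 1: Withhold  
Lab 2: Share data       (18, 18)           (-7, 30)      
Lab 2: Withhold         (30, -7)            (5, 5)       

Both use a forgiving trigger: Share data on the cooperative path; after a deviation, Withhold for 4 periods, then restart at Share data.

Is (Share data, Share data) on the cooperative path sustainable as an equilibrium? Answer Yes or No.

Yes

IC: δ+…+δ^4 ≥ (30−18)/(18−5) = 12/13.
At δ = 3/4: partial sum = 2.0508 ≥ 0.9231. Cooperation sustainable.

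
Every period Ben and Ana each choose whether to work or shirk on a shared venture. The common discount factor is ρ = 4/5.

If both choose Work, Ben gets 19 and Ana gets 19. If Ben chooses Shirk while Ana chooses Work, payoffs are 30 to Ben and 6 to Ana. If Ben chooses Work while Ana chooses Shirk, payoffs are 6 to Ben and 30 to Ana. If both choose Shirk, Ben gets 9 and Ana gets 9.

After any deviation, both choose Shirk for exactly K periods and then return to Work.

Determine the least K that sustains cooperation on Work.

Need Σ_{k=1}^{K} ρ^k ≥ (30−19)/(19−9) = 1.1000 at ρ = 4/5.
At K = 1 the sum is 0.8000 < 1.1000; at K = 2 it is 1.4400 ≥ 1.1000.
So the minimum punishment length is K = 2.

2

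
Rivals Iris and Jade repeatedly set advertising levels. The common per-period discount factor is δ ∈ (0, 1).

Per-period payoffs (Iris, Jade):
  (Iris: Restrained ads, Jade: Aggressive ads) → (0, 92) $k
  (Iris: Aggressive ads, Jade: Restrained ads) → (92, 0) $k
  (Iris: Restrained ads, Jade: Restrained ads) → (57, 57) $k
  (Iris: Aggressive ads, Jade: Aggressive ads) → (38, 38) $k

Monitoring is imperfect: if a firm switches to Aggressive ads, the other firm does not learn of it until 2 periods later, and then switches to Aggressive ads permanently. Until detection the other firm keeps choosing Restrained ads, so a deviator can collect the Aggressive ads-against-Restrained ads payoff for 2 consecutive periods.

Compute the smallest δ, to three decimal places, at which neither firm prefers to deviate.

0.805

The best deviation is to choose Aggressive ads for all 2 undetected periods, earning 92 each, then 38 forever once detected.
Deviation value: 92(1−δ^2)/(1−δ) + 38δ^2/(1−δ); cooperation value: 57/(1−δ).
IC: 57 ≥ 92(1−δ^2) + 38δ^2 = 92 − 54δ^2.
So δ^2 ≥ 35/54, giving δ ≥ (35/54)^(1/2) ≈ 0.805.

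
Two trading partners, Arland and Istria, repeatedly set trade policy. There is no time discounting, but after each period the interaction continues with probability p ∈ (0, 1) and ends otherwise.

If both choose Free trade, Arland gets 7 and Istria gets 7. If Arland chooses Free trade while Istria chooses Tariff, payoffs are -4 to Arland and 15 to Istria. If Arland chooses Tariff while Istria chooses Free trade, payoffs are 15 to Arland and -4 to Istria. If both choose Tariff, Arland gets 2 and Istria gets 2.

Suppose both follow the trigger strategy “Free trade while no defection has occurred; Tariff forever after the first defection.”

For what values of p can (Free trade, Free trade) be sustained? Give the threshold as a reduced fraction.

Expected cooperation value is 7 + p·7 + p²·7 + … = 7/(1−p); deviation gives 15 + p·2/(1−p).
7 ≥ 15(1−p) + 2p ⇒ 13p ≥ 8 ⇒ p ≥ 8/13.

8/13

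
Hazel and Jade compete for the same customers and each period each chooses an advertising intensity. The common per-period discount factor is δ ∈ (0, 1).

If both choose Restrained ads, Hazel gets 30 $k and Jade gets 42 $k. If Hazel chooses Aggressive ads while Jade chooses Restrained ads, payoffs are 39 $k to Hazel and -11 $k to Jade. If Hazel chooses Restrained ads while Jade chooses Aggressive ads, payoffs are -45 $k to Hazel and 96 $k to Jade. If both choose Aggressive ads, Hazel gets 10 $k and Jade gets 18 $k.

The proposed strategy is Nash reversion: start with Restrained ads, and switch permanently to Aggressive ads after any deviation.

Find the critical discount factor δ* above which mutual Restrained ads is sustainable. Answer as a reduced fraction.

Hazel: cooperation gives 30 each period; deviation gives 39 once then 10 forever.
  30/(1−δ) ≥ 39 + 10δ/(1−δ) ⇒ δ ≥ 9/29.
Jade: cooperation gives 42 each period; deviation gives 96 once then 18 forever.
  δ ≥ 54/78 = 9/13.
Both must hold, so the binding constraint is Jade's: δ ≥ 9/13.

9/13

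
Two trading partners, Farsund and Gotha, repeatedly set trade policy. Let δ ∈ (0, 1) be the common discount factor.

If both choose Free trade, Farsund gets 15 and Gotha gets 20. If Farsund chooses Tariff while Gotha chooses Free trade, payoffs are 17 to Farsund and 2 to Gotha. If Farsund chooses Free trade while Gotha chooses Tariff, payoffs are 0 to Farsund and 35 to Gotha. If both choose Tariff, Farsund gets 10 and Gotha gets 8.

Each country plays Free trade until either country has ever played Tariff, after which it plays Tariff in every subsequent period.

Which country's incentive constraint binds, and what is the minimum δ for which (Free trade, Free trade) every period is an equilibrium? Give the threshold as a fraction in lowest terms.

Gotha; δ ≥ 5/9

For Farsund: deviation gain 17−15 = 2, per-period punishment loss 15−10 = 5. IC gives δ ≥ 2/7.
For Gotha: gain 15, loss 12 per period, so δ ≥ 15/27 = 5/9.
The tighter constraint is Gotha's, so cooperation needs δ ≥ 5/9.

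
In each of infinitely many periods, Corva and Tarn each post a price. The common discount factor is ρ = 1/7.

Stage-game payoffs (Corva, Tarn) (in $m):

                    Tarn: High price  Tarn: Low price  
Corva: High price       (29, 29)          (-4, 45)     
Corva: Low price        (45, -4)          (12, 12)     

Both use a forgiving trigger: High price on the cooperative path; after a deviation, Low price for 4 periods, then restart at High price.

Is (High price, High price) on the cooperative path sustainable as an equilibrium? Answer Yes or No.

Comparing payoff streams over the 5 periods until play realigns: cooperate → 29(1+ρ+…+ρ^4); deviate → 45 + 12(ρ+…+ρ^4).
Cooperation is sustained iff (29−12)(ρ+…+ρ^4) ≥ 45−29.
ρ+…+ρ^4 = 1/7·(1−(1/7)^4)/(1−1/7) = 0.1666, and (45−29)/(29−12) = 0.9412.
0.1666 < 0.9412, so cooperation is not sustainable.

No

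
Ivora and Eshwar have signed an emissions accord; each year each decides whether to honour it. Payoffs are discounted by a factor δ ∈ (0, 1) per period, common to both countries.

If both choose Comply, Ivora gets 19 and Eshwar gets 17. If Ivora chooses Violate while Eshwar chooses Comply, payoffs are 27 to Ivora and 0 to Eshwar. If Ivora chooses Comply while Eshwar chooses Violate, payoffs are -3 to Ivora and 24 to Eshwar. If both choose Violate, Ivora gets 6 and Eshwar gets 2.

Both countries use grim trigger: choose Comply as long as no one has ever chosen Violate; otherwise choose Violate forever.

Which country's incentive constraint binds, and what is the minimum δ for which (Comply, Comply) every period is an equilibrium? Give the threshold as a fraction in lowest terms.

For Ivora: deviation gain 27−19 = 8, per-period punishment loss 19−6 = 13. IC gives δ ≥ 8/21.
For Eshwar: gain 7, loss 15 per period, so δ ≥ 7/22.
The tighter constraint is Ivora's, so cooperation needs δ ≥ 8/21.

Ivora; δ ≥ 8/21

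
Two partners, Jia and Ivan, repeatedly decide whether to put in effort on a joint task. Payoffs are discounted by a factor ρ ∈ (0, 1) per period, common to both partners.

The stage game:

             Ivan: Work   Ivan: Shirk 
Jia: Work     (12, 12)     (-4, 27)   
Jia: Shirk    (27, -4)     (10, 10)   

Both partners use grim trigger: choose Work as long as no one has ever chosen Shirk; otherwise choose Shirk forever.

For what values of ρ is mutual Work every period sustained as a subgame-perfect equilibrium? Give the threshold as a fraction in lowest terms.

15/17

Under grim trigger the critical discount factor is (T−C)/(T−P) with T = 27, C = 12, P = 10.
ρ* = (27−12)/(27−10) = 15/17.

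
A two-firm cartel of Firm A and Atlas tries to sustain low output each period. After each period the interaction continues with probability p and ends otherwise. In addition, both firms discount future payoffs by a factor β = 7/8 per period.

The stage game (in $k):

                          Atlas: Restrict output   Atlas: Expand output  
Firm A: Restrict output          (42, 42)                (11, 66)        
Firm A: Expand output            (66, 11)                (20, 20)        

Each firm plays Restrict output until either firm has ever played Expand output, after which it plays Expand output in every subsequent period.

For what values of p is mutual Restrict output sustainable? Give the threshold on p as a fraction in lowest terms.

96/161

With continuation probability p and discount β, the effective per-period discount factor is βp.
Grim-trigger IC: βp ≥ (66−42)/(66−20) = 12/23.
So p ≥ (12/23)/(7/8) = 96/161.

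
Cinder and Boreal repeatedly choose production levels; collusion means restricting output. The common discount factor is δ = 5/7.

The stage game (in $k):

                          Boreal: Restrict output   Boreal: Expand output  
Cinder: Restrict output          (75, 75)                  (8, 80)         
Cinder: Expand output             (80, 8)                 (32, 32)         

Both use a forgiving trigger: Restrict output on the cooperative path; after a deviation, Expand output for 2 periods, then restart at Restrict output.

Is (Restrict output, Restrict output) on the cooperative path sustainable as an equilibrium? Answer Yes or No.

A one-shot deviation gives 80 now, then 32 for 2 periods, then back to 75.
Gain from deviating: (80−75) today; loss: (75−32) in each of the next 2 periods.
No-deviation condition: (75−32)(δ+…+δ^2) ≥ 80−75, i.e. δ+…+δ^2 ≥ 5/43.
At δ = 5/7: δ+…+δ^2 = 1.2245 ≥ 0.1163.
So cooperation is sustainable.

Yes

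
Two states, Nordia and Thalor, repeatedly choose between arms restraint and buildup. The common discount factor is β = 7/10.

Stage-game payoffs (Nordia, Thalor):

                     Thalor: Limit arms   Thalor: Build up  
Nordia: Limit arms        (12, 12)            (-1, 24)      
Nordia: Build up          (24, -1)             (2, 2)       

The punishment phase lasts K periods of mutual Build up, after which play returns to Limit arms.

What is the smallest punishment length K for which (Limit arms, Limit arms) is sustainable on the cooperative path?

3

Need Σ_{k=1}^{K} β^k ≥ (24−12)/(12−2) = 1.2000 at β = 7/10.
At K = 2 the sum is 1.1900 < 1.2000; at K = 3 it is 1.5330 ≥ 1.2000.
So the minimum punishment length is K = 3.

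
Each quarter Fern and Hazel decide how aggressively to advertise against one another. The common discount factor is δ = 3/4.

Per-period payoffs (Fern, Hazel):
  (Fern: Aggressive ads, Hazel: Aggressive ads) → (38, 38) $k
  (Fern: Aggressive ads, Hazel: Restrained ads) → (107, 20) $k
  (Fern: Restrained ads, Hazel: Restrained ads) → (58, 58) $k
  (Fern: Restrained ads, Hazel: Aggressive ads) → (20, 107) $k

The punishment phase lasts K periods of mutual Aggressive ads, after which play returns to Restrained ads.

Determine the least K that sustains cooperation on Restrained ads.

6

Need Σ_{k=1}^{K} δ^k ≥ (107−58)/(58−38) = 2.4500 at δ = 3/4.
At K = 5 the sum is 2.2881 < 2.4500; at K = 6 it is 2.4661 ≥ 2.4500.
So the minimum punishment length is K = 6.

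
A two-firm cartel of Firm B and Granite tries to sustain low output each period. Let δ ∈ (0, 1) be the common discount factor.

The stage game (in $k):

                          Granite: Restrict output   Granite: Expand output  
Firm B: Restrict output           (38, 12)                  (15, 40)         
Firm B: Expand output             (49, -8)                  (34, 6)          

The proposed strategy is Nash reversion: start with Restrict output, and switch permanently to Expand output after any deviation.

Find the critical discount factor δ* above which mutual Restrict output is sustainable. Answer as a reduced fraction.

14/17

Firm B's threshold: (49−38)/(49−34) = 11/15.
Granite's threshold: (40−12)/(40−6) = 14/17.
11/15 < 14/17, so Granite binds and δ* = 14/17.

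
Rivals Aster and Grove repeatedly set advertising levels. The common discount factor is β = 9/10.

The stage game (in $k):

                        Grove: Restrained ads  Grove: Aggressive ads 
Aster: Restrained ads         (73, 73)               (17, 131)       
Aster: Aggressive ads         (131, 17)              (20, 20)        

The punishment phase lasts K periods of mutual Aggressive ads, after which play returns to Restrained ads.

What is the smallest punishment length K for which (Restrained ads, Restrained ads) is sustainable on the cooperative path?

2

IC: β(1−β^K)/(1−β) ≥ (131−73)/(73−20) = 58/53.
With β = 9/10: need 1 − β^K ≥ 58/53·(1−9/10)/(9/10), i.e. β^K ≤ 0.8784.
Since (9/10)^1 = 0.9000 and (9/10)^2 = 0.8100, the smallest such K is 2.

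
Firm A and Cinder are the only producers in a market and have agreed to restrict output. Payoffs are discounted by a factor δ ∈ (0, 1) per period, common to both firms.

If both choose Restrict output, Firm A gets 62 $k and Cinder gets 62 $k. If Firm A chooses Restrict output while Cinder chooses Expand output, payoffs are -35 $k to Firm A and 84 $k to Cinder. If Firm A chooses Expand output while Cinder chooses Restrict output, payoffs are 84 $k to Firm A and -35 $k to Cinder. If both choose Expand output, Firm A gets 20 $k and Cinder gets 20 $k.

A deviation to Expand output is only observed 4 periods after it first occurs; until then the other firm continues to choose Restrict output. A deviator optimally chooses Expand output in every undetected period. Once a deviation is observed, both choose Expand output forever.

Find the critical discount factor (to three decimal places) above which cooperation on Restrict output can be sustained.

0.766

Deviating for the 4 undetected periods gains 84−62 = 22 per period over cooperation, then loses 62−20 = 42 per period forever once punishment starts.
Gain: 22(1 + δ + … + δ^3); loss: 42·δ^4/(1−δ).
No profitable deviation ⇔ 22(1−δ^4) ≤ 42·δ^4, i.e. δ^4 ≥ 22/(22+42) = 11/32.
Hence δ ≥ (11/32)^(1/4) ≈ 0.766.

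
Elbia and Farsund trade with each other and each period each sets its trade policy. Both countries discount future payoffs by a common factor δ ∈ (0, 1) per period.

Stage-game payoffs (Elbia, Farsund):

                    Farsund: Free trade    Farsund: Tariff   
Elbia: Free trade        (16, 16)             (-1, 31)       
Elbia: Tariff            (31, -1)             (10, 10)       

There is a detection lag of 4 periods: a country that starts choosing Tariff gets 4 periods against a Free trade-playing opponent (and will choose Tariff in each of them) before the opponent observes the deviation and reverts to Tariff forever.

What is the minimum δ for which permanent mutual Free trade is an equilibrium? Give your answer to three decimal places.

0.919

Deviating for the 4 undetected periods gains 31−16 = 15 per period over cooperation, then loses 16−10 = 6 per period forever once punishment starts.
Gain: 15(1 + δ + … + δ^3); loss: 6·δ^4/(1−δ).
No profitable deviation ⇔ 15(1−δ^4) ≤ 6·δ^4, i.e. δ^4 ≥ 15/(15+6) = 5/7.
Hence δ ≥ (5/7)^(1/4) ≈ 0.919.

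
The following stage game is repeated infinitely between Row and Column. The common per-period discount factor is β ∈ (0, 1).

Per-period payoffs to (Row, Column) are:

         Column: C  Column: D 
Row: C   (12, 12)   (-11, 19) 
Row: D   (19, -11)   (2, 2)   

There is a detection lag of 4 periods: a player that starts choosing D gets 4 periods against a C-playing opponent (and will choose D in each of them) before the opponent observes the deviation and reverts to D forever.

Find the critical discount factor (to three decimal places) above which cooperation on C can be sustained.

Deviating for the 4 undetected periods gains 19−12 = 7 per period over cooperation, then loses 12−2 = 10 per period forever once punishment starts.
Gain: 7(1 + β + … + β^3); loss: 10·β^4/(1−β).
No profitable deviation ⇔ 7(1−β^4) ≤ 10·β^4, i.e. β^4 ≥ 7/(7+10) = 7/17.
Hence β ≥ (7/17)^(1/4) ≈ 0.801.

0.801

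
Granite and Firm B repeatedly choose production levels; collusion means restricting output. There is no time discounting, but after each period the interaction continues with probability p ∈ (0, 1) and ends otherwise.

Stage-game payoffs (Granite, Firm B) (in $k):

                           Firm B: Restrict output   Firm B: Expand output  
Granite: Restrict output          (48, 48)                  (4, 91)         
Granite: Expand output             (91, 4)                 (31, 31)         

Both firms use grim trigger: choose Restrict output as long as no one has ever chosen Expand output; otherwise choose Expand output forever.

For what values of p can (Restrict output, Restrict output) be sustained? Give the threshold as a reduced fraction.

With no time discounting, the continuation probability p plays the role of the discount factor.
Grim-trigger IC: 48/(1−p) ≥ 91 + 31p/(1−p) ⇒ p ≥ (91−48)/(91−31) = 43/60.

43/60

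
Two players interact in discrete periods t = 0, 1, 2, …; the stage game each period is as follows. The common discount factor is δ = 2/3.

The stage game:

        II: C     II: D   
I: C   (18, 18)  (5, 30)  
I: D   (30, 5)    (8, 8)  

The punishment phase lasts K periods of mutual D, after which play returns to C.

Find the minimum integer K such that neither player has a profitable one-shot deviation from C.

No profitable deviation requires (18−8)(δ+…+δ^K) ≥ 30−18, i.e. δ+…+δ^K ≥ 6/5 ≈ 1.2000.
With δ = 2/3, the partial sums are K=1: 0.6667, K=2: 1.1111, K=3: 1.4074.
K = 3 is the first length at which the sum reaches 1.2000.

3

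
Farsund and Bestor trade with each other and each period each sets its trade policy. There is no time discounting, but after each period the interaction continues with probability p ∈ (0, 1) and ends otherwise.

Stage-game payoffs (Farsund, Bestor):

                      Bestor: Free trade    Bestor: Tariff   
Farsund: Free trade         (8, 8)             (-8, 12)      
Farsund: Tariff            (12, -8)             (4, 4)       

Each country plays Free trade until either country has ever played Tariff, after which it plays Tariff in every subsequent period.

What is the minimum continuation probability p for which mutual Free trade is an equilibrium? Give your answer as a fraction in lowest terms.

1/2

Expected cooperation value is 8 + p·8 + p²·8 + … = 8/(1−p); deviation gives 12 + p·4/(1−p).
8 ≥ 12(1−p) + 4p ⇒ 8p ≥ 4 ⇒ p ≥ 4/8 = 1/2.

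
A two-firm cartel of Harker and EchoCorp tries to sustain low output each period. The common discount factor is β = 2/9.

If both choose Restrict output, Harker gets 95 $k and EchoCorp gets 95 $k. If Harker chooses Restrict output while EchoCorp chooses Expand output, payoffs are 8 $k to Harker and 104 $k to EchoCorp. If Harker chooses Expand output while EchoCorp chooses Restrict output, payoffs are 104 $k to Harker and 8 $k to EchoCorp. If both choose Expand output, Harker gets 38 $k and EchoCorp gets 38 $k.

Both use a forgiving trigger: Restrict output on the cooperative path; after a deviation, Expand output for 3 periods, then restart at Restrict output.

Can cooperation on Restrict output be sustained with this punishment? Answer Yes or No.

A one-shot deviation gives 104 now, then 38 for 3 periods, then back to 95.
Gain from deviating: (104−95) today; loss: (95−38) in each of the next 3 periods.
No-deviation condition: (95−38)(β+…+β^3) ≥ 104−95, i.e. β+…+β^3 ≥ 3/19.
At β = 2/9: β+…+β^3 = 0.2826 ≥ 0.1579.
So cooperation is sustainable.

Yes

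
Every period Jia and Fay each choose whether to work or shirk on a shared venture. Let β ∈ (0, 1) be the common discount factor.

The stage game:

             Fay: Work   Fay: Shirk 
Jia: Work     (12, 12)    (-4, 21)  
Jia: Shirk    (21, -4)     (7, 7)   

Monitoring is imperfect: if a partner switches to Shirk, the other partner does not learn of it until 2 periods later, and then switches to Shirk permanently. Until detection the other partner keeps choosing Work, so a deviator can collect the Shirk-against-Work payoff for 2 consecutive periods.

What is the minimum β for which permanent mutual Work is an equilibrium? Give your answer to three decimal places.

The best deviation is to choose Shirk for all 2 undetected periods, earning 21 each, then 7 forever once detected.
Deviation value: 21(1−β^2)/(1−β) + 7β^2/(1−β); cooperation value: 12/(1−β).
IC: 12 ≥ 21(1−β^2) + 7β^2 = 21 − 14β^2.
So β^2 ≥ 9/14, giving β ≥ (9/14)^(1/2) ≈ 0.802.

0.802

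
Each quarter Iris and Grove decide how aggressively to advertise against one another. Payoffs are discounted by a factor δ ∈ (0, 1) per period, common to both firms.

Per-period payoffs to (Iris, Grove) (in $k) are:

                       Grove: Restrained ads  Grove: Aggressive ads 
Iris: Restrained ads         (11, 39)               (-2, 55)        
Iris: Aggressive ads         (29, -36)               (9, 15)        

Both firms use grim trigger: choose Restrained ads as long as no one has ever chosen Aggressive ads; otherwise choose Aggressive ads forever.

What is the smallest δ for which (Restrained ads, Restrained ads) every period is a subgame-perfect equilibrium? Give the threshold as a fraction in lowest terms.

For Iris: deviation gain 29−11 = 18, per-period punishment loss 11−9 = 2. IC gives δ ≥ 18/20 = 9/10.
For Grove: gain 16, loss 24 per period, so δ ≥ 16/40 = 2/5.
The tighter constraint is Iris's, so cooperation needs δ ≥ 9/10.

9/10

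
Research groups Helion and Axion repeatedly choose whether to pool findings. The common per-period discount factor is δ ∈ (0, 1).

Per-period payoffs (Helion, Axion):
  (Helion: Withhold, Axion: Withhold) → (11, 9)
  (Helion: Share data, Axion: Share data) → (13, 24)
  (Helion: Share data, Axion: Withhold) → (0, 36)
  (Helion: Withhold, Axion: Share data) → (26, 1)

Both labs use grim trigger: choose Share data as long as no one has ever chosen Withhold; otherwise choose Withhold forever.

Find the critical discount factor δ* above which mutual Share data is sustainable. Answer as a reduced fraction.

Helion: cooperation gives 13 each period; deviation gives 26 once then 11 forever.
  13/(1−δ) ≥ 26 + 11δ/(1−δ) ⇒ δ ≥ 13/15.
Axion: cooperation gives 24 each period; deviation gives 36 once then 9 forever.
  δ ≥ 12/27 = 4/9.
Both must hold, so the binding constraint is Helion's: δ ≥ 13/15.

13/15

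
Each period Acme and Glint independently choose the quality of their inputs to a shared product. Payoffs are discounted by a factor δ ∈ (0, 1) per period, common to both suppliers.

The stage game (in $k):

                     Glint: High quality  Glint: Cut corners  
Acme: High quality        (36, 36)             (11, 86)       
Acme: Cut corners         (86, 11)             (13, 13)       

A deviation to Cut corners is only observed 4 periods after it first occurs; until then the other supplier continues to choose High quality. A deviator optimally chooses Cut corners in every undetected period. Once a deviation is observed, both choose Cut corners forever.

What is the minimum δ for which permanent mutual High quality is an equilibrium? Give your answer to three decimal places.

0.910

A deviator earns 86 for 4 periods, then 13 forever; cooperating earns 36 forever. Multiplying the IC by (1−δ):
36 ≥ 86(1−δ^4) + 13δ^4, so 73·δ^4 ≥ 50 and δ^4 ≥ 50/73.
δ ≥ (50/73)^(1/4) ≈ 0.910.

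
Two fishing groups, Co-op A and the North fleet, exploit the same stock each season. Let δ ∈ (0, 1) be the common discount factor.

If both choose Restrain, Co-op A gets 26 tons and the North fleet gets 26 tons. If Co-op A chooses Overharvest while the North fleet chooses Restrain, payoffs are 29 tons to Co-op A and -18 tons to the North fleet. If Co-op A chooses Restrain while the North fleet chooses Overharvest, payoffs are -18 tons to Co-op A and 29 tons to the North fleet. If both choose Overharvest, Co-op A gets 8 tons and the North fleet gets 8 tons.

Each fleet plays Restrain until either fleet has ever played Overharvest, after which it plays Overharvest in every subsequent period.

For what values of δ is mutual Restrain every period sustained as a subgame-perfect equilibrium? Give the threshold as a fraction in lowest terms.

26/(1−δ) ≥ 29 + 8δ/(1−δ)
26 ≥ 29 − 21δ
δ ≥ 3/21 = 1/7.

1/7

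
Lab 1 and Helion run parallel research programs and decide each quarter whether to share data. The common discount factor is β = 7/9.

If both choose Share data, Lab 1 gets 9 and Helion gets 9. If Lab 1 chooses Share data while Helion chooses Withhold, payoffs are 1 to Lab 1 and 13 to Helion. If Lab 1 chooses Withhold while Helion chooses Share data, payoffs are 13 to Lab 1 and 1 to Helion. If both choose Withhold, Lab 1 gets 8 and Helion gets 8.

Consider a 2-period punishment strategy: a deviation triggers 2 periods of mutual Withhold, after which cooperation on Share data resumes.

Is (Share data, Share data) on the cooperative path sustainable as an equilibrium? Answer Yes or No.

No

Comparing payoff streams over the 3 periods until play realigns: cooperate → 9(1+β+…+β^2); deviate → 13 + 8(β+…+β^2).
Cooperation is sustained iff (9−8)(β+…+β^2) ≥ 13−9.
β+…+β^2 = 7/9·(1−(7/9)^2)/(1−7/9) = 1.3827, and (13−9)/(9−8) = 4.0000.
1.3827 < 4.0000, so cooperation is not sustainable.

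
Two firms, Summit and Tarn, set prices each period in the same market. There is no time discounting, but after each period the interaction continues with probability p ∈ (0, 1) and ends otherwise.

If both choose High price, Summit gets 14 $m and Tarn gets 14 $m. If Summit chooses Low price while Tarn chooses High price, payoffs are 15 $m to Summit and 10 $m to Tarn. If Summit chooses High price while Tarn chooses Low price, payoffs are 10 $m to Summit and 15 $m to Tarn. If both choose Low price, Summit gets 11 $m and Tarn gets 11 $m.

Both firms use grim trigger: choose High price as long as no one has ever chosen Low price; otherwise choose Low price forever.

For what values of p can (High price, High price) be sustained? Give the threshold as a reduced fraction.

With no time discounting, the continuation probability p plays the role of the discount factor.
Grim-trigger IC: 14/(1−p) ≥ 15 + 11p/(1−p) ⇒ p ≥ (15−14)/(15−11) = 1/4.

1/4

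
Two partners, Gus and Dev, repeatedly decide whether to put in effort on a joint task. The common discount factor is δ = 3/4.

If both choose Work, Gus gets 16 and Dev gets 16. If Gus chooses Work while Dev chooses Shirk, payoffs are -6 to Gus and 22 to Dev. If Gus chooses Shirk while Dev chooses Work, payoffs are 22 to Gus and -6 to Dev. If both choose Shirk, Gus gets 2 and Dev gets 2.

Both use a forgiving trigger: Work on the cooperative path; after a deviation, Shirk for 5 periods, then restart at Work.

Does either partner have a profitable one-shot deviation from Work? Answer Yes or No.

No

Comparing payoff streams over the 6 periods until play realigns: cooperate → 16(1+δ+…+δ^5); deviate → 22 + 2(δ+…+δ^5).
Cooperation is sustained iff (16−2)(δ+…+δ^5) ≥ 22−16.
δ+…+δ^5 = 3/4·(1−(3/4)^5)/(1−3/4) = 2.2881, and (22−16)/(16−2) = 0.4286.
2.2881 ≥ 0.4286, so cooperation is sustainable.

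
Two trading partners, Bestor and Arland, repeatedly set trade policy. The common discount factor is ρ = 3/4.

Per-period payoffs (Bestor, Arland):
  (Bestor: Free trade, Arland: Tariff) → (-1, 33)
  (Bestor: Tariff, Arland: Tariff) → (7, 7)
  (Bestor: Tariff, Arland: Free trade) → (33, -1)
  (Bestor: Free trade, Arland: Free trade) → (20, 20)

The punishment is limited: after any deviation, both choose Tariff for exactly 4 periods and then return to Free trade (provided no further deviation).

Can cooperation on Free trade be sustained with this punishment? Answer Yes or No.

Yes

Comparing payoff streams over the 5 periods until play realigns: cooperate → 20(1+ρ+…+ρ^4); deviate → 33 + 7(ρ+…+ρ^4).
Cooperation is sustained iff (20−7)(ρ+…+ρ^4) ≥ 33−20.
ρ+…+ρ^4 = 3/4·(1−(3/4)^4)/(1−3/4) = 2.0508, and (33−20)/(20−7) = 1.0000.
2.0508 ≥ 1.0000, so cooperation is sustainable.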